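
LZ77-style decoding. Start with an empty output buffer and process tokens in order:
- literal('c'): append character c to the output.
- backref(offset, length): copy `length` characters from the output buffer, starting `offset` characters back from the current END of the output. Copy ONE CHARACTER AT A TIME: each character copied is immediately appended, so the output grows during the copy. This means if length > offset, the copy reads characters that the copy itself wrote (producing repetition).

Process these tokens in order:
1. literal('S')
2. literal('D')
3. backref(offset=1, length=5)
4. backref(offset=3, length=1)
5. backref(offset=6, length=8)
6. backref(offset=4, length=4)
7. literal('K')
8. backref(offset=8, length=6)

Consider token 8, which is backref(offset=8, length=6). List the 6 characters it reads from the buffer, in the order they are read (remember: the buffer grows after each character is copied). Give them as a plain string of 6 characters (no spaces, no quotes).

Token 1: literal('S'). Output: "S"
Token 2: literal('D'). Output: "SD"
Token 3: backref(off=1, len=5) (overlapping!). Copied 'DDDDD' from pos 1. Output: "SDDDDDD"
Token 4: backref(off=3, len=1). Copied 'D' from pos 4. Output: "SDDDDDDD"
Token 5: backref(off=6, len=8) (overlapping!). Copied 'DDDDDDDD' from pos 2. Output: "SDDDDDDDDDDDDDDD"
Token 6: backref(off=4, len=4). Copied 'DDDD' from pos 12. Output: "SDDDDDDDDDDDDDDDDDDD"
Token 7: literal('K'). Output: "SDDDDDDDDDDDDDDDDDDDK"
Token 8: backref(off=8, len=6). Buffer before: "SDDDDDDDDDDDDDDDDDDDK" (len 21)
  byte 1: read out[13]='D', append. Buffer now: "SDDDDDDDDDDDDDDDDDDDKD"
  byte 2: read out[14]='D', append. Buffer now: "SDDDDDDDDDDDDDDDDDDDKDD"
  byte 3: read out[15]='D', append. Buffer now: "SDDDDDDDDDDDDDDDDDDDKDDD"
  byte 4: read out[16]='D', append. Buffer now: "SDDDDDDDDDDDDDDDDDDDKDDDD"
  byte 5: read out[17]='D', append. Buffer now: "SDDDDDDDDDDDDDDDDDDDKDDDDD"
  byte 6: read out[18]='D', append. Buffer now: "SDDDDDDDDDDDDDDDDDDDKDDDDDD"

Answer: DDDDDD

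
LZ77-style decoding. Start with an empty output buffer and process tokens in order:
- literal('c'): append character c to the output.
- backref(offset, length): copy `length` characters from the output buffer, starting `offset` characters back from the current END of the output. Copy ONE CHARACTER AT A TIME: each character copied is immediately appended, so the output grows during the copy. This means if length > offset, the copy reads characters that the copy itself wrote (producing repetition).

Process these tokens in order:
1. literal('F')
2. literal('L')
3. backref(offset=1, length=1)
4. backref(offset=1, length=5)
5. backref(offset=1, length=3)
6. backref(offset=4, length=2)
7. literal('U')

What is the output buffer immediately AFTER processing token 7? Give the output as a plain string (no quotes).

Answer: FLLLLLLLLLLLLU

Derivation:
Token 1: literal('F'). Output: "F"
Token 2: literal('L'). Output: "FL"
Token 3: backref(off=1, len=1). Copied 'L' from pos 1. Output: "FLL"
Token 4: backref(off=1, len=5) (overlapping!). Copied 'LLLLL' from pos 2. Output: "FLLLLLLL"
Token 5: backref(off=1, len=3) (overlapping!). Copied 'LLL' from pos 7. Output: "FLLLLLLLLLL"
Token 6: backref(off=4, len=2). Copied 'LL' from pos 7. Output: "FLLLLLLLLLLLL"
Token 7: literal('U'). Output: "FLLLLLLLLLLLLU"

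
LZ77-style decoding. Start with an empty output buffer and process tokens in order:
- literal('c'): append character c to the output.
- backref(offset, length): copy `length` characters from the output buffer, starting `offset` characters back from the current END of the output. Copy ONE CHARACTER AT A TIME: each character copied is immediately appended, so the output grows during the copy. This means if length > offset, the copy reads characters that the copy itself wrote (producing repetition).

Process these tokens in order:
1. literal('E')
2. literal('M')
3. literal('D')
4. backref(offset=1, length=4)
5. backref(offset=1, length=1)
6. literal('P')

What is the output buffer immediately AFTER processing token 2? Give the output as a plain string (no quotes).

Answer: EM

Derivation:
Token 1: literal('E'). Output: "E"
Token 2: literal('M'). Output: "EM"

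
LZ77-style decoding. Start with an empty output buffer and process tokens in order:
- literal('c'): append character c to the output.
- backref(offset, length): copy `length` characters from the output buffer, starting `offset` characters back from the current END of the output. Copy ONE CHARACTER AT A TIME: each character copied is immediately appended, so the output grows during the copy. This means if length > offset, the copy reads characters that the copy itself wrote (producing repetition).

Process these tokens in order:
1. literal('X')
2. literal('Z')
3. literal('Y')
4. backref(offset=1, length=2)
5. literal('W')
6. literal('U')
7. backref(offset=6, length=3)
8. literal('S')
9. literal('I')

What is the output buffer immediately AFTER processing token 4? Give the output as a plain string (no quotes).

Token 1: literal('X'). Output: "X"
Token 2: literal('Z'). Output: "XZ"
Token 3: literal('Y'). Output: "XZY"
Token 4: backref(off=1, len=2) (overlapping!). Copied 'YY' from pos 2. Output: "XZYYY"

Answer: XZYYY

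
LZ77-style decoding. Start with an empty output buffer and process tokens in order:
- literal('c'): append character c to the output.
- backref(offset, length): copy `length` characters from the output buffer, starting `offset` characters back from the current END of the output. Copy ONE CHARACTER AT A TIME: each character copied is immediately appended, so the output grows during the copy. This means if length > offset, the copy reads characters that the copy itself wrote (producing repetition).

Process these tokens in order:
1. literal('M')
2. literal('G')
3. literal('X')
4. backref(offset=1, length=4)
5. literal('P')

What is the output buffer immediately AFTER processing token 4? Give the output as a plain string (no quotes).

Token 1: literal('M'). Output: "M"
Token 2: literal('G'). Output: "MG"
Token 3: literal('X'). Output: "MGX"
Token 4: backref(off=1, len=4) (overlapping!). Copied 'XXXX' from pos 2. Output: "MGXXXXX"

Answer: MGXXXXX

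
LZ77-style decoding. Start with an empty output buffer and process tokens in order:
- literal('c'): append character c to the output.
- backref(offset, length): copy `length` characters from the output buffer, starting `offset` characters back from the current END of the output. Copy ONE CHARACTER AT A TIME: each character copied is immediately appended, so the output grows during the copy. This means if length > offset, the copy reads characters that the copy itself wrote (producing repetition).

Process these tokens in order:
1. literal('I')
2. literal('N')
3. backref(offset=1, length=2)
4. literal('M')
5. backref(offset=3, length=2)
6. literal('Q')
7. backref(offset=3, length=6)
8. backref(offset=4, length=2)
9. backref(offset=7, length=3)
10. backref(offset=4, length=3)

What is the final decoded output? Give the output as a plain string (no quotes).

Answer: INNNMNNQNNQNNQQNNQNNNQ

Derivation:
Token 1: literal('I'). Output: "I"
Token 2: literal('N'). Output: "IN"
Token 3: backref(off=1, len=2) (overlapping!). Copied 'NN' from pos 1. Output: "INNN"
Token 4: literal('M'). Output: "INNNM"
Token 5: backref(off=3, len=2). Copied 'NN' from pos 2. Output: "INNNMNN"
Token 6: literal('Q'). Output: "INNNMNNQ"
Token 7: backref(off=3, len=6) (overlapping!). Copied 'NNQNNQ' from pos 5. Output: "INNNMNNQNNQNNQ"
Token 8: backref(off=4, len=2). Copied 'QN' from pos 10. Output: "INNNMNNQNNQNNQQN"
Token 9: backref(off=7, len=3). Copied 'NQN' from pos 9. Output: "INNNMNNQNNQNNQQNNQN"
Token 10: backref(off=4, len=3). Copied 'NNQ' from pos 15. Output: "INNNMNNQNNQNNQQNNQNNNQ"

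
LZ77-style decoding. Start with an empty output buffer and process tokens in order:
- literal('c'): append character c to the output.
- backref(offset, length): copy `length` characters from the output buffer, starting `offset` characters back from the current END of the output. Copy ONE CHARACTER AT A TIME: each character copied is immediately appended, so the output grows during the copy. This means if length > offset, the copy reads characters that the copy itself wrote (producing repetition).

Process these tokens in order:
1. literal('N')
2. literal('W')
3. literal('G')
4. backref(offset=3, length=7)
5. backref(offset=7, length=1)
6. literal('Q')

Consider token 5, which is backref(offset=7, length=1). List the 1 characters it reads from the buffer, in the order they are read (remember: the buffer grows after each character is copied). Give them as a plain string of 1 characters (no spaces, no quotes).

Answer: N

Derivation:
Token 1: literal('N'). Output: "N"
Token 2: literal('W'). Output: "NW"
Token 3: literal('G'). Output: "NWG"
Token 4: backref(off=3, len=7) (overlapping!). Copied 'NWGNWGN' from pos 0. Output: "NWGNWGNWGN"
Token 5: backref(off=7, len=1). Buffer before: "NWGNWGNWGN" (len 10)
  byte 1: read out[3]='N', append. Buffer now: "NWGNWGNWGNN"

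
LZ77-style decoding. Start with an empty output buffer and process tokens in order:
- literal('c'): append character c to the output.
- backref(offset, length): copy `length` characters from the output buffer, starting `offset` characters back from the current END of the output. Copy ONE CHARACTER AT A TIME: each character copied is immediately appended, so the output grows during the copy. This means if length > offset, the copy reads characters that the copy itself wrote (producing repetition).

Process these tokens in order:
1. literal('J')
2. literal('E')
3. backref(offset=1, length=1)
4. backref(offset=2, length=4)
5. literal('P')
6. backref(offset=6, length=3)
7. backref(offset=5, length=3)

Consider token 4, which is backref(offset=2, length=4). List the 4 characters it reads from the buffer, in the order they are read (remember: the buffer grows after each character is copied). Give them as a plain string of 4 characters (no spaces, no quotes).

Token 1: literal('J'). Output: "J"
Token 2: literal('E'). Output: "JE"
Token 3: backref(off=1, len=1). Copied 'E' from pos 1. Output: "JEE"
Token 4: backref(off=2, len=4). Buffer before: "JEE" (len 3)
  byte 1: read out[1]='E', append. Buffer now: "JEEE"
  byte 2: read out[2]='E', append. Buffer now: "JEEEE"
  byte 3: read out[3]='E', append. Buffer now: "JEEEEE"
  byte 4: read out[4]='E', append. Buffer now: "JEEEEEE"

Answer: EEEE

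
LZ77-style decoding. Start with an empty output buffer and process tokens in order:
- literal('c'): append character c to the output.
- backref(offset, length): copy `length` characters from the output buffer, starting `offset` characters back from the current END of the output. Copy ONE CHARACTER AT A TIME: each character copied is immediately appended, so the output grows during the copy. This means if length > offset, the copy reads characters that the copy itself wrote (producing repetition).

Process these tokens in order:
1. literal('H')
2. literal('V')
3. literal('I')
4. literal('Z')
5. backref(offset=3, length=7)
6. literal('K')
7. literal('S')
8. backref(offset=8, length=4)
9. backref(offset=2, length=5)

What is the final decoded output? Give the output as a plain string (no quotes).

Answer: HVIZVIZVIZVKSIZVIVIVIV

Derivation:
Token 1: literal('H'). Output: "H"
Token 2: literal('V'). Output: "HV"
Token 3: literal('I'). Output: "HVI"
Token 4: literal('Z'). Output: "HVIZ"
Token 5: backref(off=3, len=7) (overlapping!). Copied 'VIZVIZV' from pos 1. Output: "HVIZVIZVIZV"
Token 6: literal('K'). Output: "HVIZVIZVIZVK"
Token 7: literal('S'). Output: "HVIZVIZVIZVKS"
Token 8: backref(off=8, len=4). Copied 'IZVI' from pos 5. Output: "HVIZVIZVIZVKSIZVI"
Token 9: backref(off=2, len=5) (overlapping!). Copied 'VIVIV' from pos 15. Output: "HVIZVIZVIZVKSIZVIVIVIV"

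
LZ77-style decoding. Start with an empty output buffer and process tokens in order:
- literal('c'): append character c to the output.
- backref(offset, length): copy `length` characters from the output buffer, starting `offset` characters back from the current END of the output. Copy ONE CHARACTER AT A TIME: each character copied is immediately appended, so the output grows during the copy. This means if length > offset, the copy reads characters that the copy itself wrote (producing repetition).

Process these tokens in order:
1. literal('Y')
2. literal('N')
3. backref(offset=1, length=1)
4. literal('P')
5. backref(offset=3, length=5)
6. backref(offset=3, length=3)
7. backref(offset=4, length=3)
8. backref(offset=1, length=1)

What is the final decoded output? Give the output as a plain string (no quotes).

Token 1: literal('Y'). Output: "Y"
Token 2: literal('N'). Output: "YN"
Token 3: backref(off=1, len=1). Copied 'N' from pos 1. Output: "YNN"
Token 4: literal('P'). Output: "YNNP"
Token 5: backref(off=3, len=5) (overlapping!). Copied 'NNPNN' from pos 1. Output: "YNNPNNPNN"
Token 6: backref(off=3, len=3). Copied 'PNN' from pos 6. Output: "YNNPNNPNNPNN"
Token 7: backref(off=4, len=3). Copied 'NPN' from pos 8. Output: "YNNPNNPNNPNNNPN"
Token 8: backref(off=1, len=1). Copied 'N' from pos 14. Output: "YNNPNNPNNPNNNPNN"

Answer: YNNPNNPNNPNNNPNN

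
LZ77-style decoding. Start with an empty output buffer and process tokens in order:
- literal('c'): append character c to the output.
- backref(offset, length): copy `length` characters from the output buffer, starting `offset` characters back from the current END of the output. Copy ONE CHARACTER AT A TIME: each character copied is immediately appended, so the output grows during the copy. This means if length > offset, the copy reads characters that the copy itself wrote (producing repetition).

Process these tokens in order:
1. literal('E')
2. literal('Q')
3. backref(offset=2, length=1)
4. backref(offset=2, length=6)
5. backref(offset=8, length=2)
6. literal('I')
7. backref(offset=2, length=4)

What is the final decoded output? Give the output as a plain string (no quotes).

Answer: EQEQEQEQEQEIEIEI

Derivation:
Token 1: literal('E'). Output: "E"
Token 2: literal('Q'). Output: "EQ"
Token 3: backref(off=2, len=1). Copied 'E' from pos 0. Output: "EQE"
Token 4: backref(off=2, len=6) (overlapping!). Copied 'QEQEQE' from pos 1. Output: "EQEQEQEQE"
Token 5: backref(off=8, len=2). Copied 'QE' from pos 1. Output: "EQEQEQEQEQE"
Token 6: literal('I'). Output: "EQEQEQEQEQEI"
Token 7: backref(off=2, len=4) (overlapping!). Copied 'EIEI' from pos 10. Output: "EQEQEQEQEQEIEIEI"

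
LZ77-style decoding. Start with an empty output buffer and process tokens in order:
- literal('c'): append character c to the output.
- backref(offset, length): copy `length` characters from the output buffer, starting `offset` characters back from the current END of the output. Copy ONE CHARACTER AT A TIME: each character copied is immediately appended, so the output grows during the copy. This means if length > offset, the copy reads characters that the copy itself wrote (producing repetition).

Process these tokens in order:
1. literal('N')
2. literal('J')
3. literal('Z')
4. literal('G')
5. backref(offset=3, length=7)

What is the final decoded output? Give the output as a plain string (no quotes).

Answer: NJZGJZGJZGJ

Derivation:
Token 1: literal('N'). Output: "N"
Token 2: literal('J'). Output: "NJ"
Token 3: literal('Z'). Output: "NJZ"
Token 4: literal('G'). Output: "NJZG"
Token 5: backref(off=3, len=7) (overlapping!). Copied 'JZGJZGJ' from pos 1. Output: "NJZGJZGJZGJ"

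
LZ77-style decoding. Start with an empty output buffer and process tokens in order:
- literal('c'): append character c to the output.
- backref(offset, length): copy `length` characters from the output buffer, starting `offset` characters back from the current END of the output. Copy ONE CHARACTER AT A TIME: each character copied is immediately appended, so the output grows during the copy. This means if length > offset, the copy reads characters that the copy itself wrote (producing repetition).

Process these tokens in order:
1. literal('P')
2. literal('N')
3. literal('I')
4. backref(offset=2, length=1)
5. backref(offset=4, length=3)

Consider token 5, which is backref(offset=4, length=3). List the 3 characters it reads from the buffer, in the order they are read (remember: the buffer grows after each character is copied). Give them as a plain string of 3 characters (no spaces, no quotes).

Answer: PNI

Derivation:
Token 1: literal('P'). Output: "P"
Token 2: literal('N'). Output: "PN"
Token 3: literal('I'). Output: "PNI"
Token 4: backref(off=2, len=1). Copied 'N' from pos 1. Output: "PNIN"
Token 5: backref(off=4, len=3). Buffer before: "PNIN" (len 4)
  byte 1: read out[0]='P', append. Buffer now: "PNINP"
  byte 2: read out[1]='N', append. Buffer now: "PNINPN"
  byte 3: read out[2]='I', append. Buffer now: "PNINPNI"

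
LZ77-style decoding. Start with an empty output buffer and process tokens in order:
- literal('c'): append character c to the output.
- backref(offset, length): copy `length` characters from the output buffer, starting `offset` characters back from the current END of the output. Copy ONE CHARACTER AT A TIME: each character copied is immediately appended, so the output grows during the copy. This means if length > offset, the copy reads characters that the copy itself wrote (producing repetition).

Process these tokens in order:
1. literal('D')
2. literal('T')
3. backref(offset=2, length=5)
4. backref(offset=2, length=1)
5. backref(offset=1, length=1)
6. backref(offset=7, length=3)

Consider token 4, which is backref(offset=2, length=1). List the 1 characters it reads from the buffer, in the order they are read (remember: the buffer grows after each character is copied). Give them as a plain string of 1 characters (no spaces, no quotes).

Answer: T

Derivation:
Token 1: literal('D'). Output: "D"
Token 2: literal('T'). Output: "DT"
Token 3: backref(off=2, len=5) (overlapping!). Copied 'DTDTD' from pos 0. Output: "DTDTDTD"
Token 4: backref(off=2, len=1). Buffer before: "DTDTDTD" (len 7)
  byte 1: read out[5]='T', append. Buffer now: "DTDTDTDT"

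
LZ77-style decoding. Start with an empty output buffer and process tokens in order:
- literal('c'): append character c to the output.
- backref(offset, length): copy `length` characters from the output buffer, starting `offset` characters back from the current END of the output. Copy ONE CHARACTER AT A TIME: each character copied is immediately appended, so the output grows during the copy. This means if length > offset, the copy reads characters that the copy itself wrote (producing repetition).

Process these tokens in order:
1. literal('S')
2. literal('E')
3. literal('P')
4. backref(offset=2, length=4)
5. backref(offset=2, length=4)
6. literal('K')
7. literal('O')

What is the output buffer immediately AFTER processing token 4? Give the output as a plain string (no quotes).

Answer: SEPEPEP

Derivation:
Token 1: literal('S'). Output: "S"
Token 2: literal('E'). Output: "SE"
Token 3: literal('P'). Output: "SEP"
Token 4: backref(off=2, len=4) (overlapping!). Copied 'EPEP' from pos 1. Output: "SEPEPEP"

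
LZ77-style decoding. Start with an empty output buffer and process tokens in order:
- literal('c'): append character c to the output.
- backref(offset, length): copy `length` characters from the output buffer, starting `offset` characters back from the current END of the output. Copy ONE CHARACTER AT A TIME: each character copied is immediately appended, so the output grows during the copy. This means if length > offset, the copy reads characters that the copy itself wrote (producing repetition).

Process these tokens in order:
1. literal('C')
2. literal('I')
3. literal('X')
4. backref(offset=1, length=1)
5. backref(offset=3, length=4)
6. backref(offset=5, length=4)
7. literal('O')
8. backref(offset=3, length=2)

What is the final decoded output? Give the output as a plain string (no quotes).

Answer: CIXXIXXIXIXXOXX

Derivation:
Token 1: literal('C'). Output: "C"
Token 2: literal('I'). Output: "CI"
Token 3: literal('X'). Output: "CIX"
Token 4: backref(off=1, len=1). Copied 'X' from pos 2. Output: "CIXX"
Token 5: backref(off=3, len=4) (overlapping!). Copied 'IXXI' from pos 1. Output: "CIXXIXXI"
Token 6: backref(off=5, len=4). Copied 'XIXX' from pos 3. Output: "CIXXIXXIXIXX"
Token 7: literal('O'). Output: "CIXXIXXIXIXXO"
Token 8: backref(off=3, len=2). Copied 'XX' from pos 10. Output: "CIXXIXXIXIXXOXX"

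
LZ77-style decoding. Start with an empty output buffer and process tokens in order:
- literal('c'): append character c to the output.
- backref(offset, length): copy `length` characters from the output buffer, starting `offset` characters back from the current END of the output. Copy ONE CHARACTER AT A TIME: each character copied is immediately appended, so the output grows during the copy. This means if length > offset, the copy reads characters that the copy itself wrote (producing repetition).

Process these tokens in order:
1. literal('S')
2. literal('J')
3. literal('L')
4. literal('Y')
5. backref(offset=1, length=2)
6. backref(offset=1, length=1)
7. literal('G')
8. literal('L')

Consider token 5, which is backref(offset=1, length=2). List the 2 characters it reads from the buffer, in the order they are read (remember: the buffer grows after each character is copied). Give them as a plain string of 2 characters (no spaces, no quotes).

Answer: YY

Derivation:
Token 1: literal('S'). Output: "S"
Token 2: literal('J'). Output: "SJ"
Token 3: literal('L'). Output: "SJL"
Token 4: literal('Y'). Output: "SJLY"
Token 5: backref(off=1, len=2). Buffer before: "SJLY" (len 4)
  byte 1: read out[3]='Y', append. Buffer now: "SJLYY"
  byte 2: read out[4]='Y', append. Buffer now: "SJLYYY"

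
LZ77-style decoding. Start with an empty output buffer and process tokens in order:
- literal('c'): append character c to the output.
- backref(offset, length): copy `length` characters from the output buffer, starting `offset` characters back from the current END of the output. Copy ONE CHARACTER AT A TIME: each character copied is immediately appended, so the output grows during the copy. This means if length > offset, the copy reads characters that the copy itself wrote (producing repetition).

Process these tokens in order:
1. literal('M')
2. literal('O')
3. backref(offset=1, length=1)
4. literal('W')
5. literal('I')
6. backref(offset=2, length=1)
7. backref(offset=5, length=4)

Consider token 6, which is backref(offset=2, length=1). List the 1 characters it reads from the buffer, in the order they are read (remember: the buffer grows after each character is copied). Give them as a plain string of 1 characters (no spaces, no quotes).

Token 1: literal('M'). Output: "M"
Token 2: literal('O'). Output: "MO"
Token 3: backref(off=1, len=1). Copied 'O' from pos 1. Output: "MOO"
Token 4: literal('W'). Output: "MOOW"
Token 5: literal('I'). Output: "MOOWI"
Token 6: backref(off=2, len=1). Buffer before: "MOOWI" (len 5)
  byte 1: read out[3]='W', append. Buffer now: "MOOWIW"

Answer: W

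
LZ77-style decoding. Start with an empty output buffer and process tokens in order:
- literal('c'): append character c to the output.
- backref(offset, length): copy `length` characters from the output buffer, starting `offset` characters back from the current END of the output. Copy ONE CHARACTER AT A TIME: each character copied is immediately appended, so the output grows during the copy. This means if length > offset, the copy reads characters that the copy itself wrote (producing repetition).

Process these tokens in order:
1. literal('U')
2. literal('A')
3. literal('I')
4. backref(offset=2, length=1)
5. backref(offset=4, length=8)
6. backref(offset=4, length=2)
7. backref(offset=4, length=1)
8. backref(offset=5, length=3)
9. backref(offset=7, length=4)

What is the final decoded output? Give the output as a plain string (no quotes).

Answer: UAIAUAIAUAIAUAIIAUAUAI

Derivation:
Token 1: literal('U'). Output: "U"
Token 2: literal('A'). Output: "UA"
Token 3: literal('I'). Output: "UAI"
Token 4: backref(off=2, len=1). Copied 'A' from pos 1. Output: "UAIA"
Token 5: backref(off=4, len=8) (overlapping!). Copied 'UAIAUAIA' from pos 0. Output: "UAIAUAIAUAIA"
Token 6: backref(off=4, len=2). Copied 'UA' from pos 8. Output: "UAIAUAIAUAIAUA"
Token 7: backref(off=4, len=1). Copied 'I' from pos 10. Output: "UAIAUAIAUAIAUAI"
Token 8: backref(off=5, len=3). Copied 'IAU' from pos 10. Output: "UAIAUAIAUAIAUAIIAU"
Token 9: backref(off=7, len=4). Copied 'AUAI' from pos 11. Output: "UAIAUAIAUAIAUAIIAUAUAI"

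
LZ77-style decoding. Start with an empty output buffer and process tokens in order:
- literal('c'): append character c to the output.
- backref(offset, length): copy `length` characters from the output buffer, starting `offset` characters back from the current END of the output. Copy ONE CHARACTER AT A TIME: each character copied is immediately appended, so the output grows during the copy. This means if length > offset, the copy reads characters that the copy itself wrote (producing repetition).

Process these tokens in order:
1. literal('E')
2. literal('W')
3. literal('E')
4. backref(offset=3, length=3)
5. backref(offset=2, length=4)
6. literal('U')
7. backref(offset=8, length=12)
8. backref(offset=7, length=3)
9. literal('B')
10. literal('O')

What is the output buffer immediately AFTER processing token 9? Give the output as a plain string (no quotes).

Token 1: literal('E'). Output: "E"
Token 2: literal('W'). Output: "EW"
Token 3: literal('E'). Output: "EWE"
Token 4: backref(off=3, len=3). Copied 'EWE' from pos 0. Output: "EWEEWE"
Token 5: backref(off=2, len=4) (overlapping!). Copied 'WEWE' from pos 4. Output: "EWEEWEWEWE"
Token 6: literal('U'). Output: "EWEEWEWEWEU"
Token 7: backref(off=8, len=12) (overlapping!). Copied 'EWEWEWEUEWEW' from pos 3. Output: "EWEEWEWEWEUEWEWEWEUEWEW"
Token 8: backref(off=7, len=3). Copied 'WEU' from pos 16. Output: "EWEEWEWEWEUEWEWEWEUEWEWWEU"
Token 9: literal('B'). Output: "EWEEWEWEWEUEWEWEWEUEWEWWEUB"

Answer: EWEEWEWEWEUEWEWEWEUEWEWWEUB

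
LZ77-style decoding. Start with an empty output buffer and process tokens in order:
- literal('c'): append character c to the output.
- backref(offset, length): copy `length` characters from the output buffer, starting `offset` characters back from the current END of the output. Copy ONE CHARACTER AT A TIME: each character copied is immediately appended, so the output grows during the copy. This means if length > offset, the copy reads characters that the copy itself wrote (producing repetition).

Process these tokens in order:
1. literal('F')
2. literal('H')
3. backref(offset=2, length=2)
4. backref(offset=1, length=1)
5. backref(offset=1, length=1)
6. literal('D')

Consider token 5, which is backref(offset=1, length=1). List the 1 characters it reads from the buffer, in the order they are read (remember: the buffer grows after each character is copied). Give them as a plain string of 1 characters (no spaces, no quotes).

Answer: H

Derivation:
Token 1: literal('F'). Output: "F"
Token 2: literal('H'). Output: "FH"
Token 3: backref(off=2, len=2). Copied 'FH' from pos 0. Output: "FHFH"
Token 4: backref(off=1, len=1). Copied 'H' from pos 3. Output: "FHFHH"
Token 5: backref(off=1, len=1). Buffer before: "FHFHH" (len 5)
  byte 1: read out[4]='H', append. Buffer now: "FHFHHH"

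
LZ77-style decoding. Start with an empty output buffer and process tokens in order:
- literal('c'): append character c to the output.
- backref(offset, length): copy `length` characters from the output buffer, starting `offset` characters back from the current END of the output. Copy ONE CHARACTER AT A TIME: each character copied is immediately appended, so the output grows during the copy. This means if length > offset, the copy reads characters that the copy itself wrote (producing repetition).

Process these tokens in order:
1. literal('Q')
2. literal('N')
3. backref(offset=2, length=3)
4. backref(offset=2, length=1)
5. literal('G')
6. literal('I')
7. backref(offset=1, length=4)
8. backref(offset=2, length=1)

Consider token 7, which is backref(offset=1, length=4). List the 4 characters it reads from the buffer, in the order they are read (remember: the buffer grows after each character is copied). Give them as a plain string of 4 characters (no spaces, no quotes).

Token 1: literal('Q'). Output: "Q"
Token 2: literal('N'). Output: "QN"
Token 3: backref(off=2, len=3) (overlapping!). Copied 'QNQ' from pos 0. Output: "QNQNQ"
Token 4: backref(off=2, len=1). Copied 'N' from pos 3. Output: "QNQNQN"
Token 5: literal('G'). Output: "QNQNQNG"
Token 6: literal('I'). Output: "QNQNQNGI"
Token 7: backref(off=1, len=4). Buffer before: "QNQNQNGI" (len 8)
  byte 1: read out[7]='I', append. Buffer now: "QNQNQNGII"
  byte 2: read out[8]='I', append. Buffer now: "QNQNQNGIII"
  byte 3: read out[9]='I', append. Buffer now: "QNQNQNGIIII"
  byte 4: read out[10]='I', append. Buffer now: "QNQNQNGIIIII"

Answer: IIII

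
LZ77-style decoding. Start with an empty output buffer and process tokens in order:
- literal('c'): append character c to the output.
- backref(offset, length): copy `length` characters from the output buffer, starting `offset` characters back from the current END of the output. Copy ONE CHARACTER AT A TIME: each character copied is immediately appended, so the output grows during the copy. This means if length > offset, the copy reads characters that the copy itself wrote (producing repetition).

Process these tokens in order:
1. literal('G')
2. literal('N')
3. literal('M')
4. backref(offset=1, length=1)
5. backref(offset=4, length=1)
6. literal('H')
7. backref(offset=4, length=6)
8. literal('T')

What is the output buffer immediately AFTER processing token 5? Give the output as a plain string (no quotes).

Answer: GNMMG

Derivation:
Token 1: literal('G'). Output: "G"
Token 2: literal('N'). Output: "GN"
Token 3: literal('M'). Output: "GNM"
Token 4: backref(off=1, len=1). Copied 'M' from pos 2. Output: "GNMM"
Token 5: backref(off=4, len=1). Copied 'G' from pos 0. Output: "GNMMG"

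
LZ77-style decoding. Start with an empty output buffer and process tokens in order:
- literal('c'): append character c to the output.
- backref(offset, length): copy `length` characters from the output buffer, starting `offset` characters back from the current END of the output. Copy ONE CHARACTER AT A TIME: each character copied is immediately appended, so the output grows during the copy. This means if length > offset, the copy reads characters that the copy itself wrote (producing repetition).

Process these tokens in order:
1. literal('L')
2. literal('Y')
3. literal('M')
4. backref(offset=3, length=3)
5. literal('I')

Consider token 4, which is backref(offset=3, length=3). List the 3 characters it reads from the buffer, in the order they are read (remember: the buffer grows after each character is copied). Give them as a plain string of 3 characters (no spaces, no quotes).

Answer: LYM

Derivation:
Token 1: literal('L'). Output: "L"
Token 2: literal('Y'). Output: "LY"
Token 3: literal('M'). Output: "LYM"
Token 4: backref(off=3, len=3). Buffer before: "LYM" (len 3)
  byte 1: read out[0]='L', append. Buffer now: "LYML"
  byte 2: read out[1]='Y', append. Buffer now: "LYMLY"
  byte 3: read out[2]='M', append. Buffer now: "LYMLYM"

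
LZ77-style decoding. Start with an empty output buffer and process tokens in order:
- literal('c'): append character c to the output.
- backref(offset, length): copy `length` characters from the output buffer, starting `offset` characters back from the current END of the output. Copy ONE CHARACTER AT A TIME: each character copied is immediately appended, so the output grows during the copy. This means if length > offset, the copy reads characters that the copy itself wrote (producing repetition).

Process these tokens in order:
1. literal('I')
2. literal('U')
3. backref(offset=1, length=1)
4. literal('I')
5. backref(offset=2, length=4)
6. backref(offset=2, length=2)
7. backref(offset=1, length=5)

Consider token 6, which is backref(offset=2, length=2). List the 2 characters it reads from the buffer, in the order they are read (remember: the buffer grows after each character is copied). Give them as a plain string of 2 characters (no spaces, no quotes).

Answer: UI

Derivation:
Token 1: literal('I'). Output: "I"
Token 2: literal('U'). Output: "IU"
Token 3: backref(off=1, len=1). Copied 'U' from pos 1. Output: "IUU"
Token 4: literal('I'). Output: "IUUI"
Token 5: backref(off=2, len=4) (overlapping!). Copied 'UIUI' from pos 2. Output: "IUUIUIUI"
Token 6: backref(off=2, len=2). Buffer before: "IUUIUIUI" (len 8)
  byte 1: read out[6]='U', append. Buffer now: "IUUIUIUIU"
  byte 2: read out[7]='I', append. Buffer now: "IUUIUIUIUI"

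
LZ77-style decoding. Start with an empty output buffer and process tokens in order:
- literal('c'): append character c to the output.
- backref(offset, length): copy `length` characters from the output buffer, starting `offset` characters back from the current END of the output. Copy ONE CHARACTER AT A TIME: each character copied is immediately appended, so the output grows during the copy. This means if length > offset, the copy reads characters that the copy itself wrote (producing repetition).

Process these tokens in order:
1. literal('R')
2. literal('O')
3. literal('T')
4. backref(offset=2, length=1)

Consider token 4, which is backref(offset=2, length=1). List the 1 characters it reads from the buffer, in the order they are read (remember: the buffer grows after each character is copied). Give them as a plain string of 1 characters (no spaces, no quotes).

Token 1: literal('R'). Output: "R"
Token 2: literal('O'). Output: "RO"
Token 3: literal('T'). Output: "ROT"
Token 4: backref(off=2, len=1). Buffer before: "ROT" (len 3)
  byte 1: read out[1]='O', append. Buffer now: "ROTO"

Answer: O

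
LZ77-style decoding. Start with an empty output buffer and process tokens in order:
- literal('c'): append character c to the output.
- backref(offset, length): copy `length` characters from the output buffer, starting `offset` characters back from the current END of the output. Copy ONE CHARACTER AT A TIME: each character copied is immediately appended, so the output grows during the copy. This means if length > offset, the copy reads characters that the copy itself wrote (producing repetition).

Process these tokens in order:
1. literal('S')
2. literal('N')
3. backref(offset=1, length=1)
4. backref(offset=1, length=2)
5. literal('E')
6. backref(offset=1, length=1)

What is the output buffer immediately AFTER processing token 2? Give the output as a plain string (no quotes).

Token 1: literal('S'). Output: "S"
Token 2: literal('N'). Output: "SN"

Answer: SN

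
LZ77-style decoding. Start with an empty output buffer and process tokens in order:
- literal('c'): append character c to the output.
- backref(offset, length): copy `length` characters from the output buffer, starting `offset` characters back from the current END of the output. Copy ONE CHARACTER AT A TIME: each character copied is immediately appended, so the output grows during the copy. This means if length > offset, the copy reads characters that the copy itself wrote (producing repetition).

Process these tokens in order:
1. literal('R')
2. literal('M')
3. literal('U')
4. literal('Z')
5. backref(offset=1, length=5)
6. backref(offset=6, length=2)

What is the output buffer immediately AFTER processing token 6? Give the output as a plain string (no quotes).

Answer: RMUZZZZZZZZ

Derivation:
Token 1: literal('R'). Output: "R"
Token 2: literal('M'). Output: "RM"
Token 3: literal('U'). Output: "RMU"
Token 4: literal('Z'). Output: "RMUZ"
Token 5: backref(off=1, len=5) (overlapping!). Copied 'ZZZZZ' from pos 3. Output: "RMUZZZZZZ"
Token 6: backref(off=6, len=2). Copied 'ZZ' from pos 3. Output: "RMUZZZZZZZZ"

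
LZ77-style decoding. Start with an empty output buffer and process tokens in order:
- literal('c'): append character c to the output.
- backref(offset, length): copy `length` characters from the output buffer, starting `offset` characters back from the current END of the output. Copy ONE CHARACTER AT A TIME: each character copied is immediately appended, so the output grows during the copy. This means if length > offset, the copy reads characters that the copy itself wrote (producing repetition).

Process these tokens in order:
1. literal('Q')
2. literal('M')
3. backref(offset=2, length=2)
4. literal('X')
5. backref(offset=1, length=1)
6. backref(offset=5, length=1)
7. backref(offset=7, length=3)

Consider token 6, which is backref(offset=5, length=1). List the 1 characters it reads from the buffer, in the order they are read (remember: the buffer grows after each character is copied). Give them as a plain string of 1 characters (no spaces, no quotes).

Token 1: literal('Q'). Output: "Q"
Token 2: literal('M'). Output: "QM"
Token 3: backref(off=2, len=2). Copied 'QM' from pos 0. Output: "QMQM"
Token 4: literal('X'). Output: "QMQMX"
Token 5: backref(off=1, len=1). Copied 'X' from pos 4. Output: "QMQMXX"
Token 6: backref(off=5, len=1). Buffer before: "QMQMXX" (len 6)
  byte 1: read out[1]='M', append. Buffer now: "QMQMXXM"

Answer: M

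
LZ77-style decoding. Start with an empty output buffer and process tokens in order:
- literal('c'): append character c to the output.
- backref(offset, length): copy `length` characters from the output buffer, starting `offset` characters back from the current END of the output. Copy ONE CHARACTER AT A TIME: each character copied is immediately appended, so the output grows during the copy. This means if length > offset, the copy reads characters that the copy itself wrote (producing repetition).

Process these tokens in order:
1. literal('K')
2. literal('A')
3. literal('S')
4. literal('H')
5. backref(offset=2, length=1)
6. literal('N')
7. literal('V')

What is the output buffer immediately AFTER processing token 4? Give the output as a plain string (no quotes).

Token 1: literal('K'). Output: "K"
Token 2: literal('A'). Output: "KA"
Token 3: literal('S'). Output: "KAS"
Token 4: literal('H'). Output: "KASH"

Answer: KASH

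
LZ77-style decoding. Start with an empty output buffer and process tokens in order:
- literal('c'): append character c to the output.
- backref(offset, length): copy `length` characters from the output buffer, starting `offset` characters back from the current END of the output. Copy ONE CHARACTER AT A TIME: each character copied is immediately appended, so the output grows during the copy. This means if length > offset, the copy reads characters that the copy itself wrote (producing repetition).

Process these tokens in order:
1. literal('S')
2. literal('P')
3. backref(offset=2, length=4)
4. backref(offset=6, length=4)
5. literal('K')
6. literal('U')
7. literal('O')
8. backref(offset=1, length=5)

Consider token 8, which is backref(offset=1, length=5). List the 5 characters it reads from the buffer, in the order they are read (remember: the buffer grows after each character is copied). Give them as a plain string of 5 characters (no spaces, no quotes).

Token 1: literal('S'). Output: "S"
Token 2: literal('P'). Output: "SP"
Token 3: backref(off=2, len=4) (overlapping!). Copied 'SPSP' from pos 0. Output: "SPSPSP"
Token 4: backref(off=6, len=4). Copied 'SPSP' from pos 0. Output: "SPSPSPSPSP"
Token 5: literal('K'). Output: "SPSPSPSPSPK"
Token 6: literal('U'). Output: "SPSPSPSPSPKU"
Token 7: literal('O'). Output: "SPSPSPSPSPKUO"
Token 8: backref(off=1, len=5). Buffer before: "SPSPSPSPSPKUO" (len 13)
  byte 1: read out[12]='O', append. Buffer now: "SPSPSPSPSPKUOO"
  byte 2: read out[13]='O', append. Buffer now: "SPSPSPSPSPKUOOO"
  byte 3: read out[14]='O', append. Buffer now: "SPSPSPSPSPKUOOOO"
  byte 4: read out[15]='O', append. Buffer now: "SPSPSPSPSPKUOOOOO"
  byte 5: read out[16]='O', append. Buffer now: "SPSPSPSPSPKUOOOOOO"

Answer: OOOOO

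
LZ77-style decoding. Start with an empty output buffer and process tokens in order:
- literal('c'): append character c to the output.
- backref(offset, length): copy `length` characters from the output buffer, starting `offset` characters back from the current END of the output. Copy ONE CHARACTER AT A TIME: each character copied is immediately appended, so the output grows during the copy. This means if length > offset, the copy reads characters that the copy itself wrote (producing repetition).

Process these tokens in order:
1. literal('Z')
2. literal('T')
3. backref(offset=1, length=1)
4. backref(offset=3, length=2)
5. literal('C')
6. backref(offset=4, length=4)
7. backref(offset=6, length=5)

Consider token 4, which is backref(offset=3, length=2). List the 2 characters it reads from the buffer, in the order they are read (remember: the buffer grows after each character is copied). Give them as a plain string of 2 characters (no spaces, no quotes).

Answer: ZT

Derivation:
Token 1: literal('Z'). Output: "Z"
Token 2: literal('T'). Output: "ZT"
Token 3: backref(off=1, len=1). Copied 'T' from pos 1. Output: "ZTT"
Token 4: backref(off=3, len=2). Buffer before: "ZTT" (len 3)
  byte 1: read out[0]='Z', append. Buffer now: "ZTTZ"
  byte 2: read out[1]='T', append. Buffer now: "ZTTZT"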